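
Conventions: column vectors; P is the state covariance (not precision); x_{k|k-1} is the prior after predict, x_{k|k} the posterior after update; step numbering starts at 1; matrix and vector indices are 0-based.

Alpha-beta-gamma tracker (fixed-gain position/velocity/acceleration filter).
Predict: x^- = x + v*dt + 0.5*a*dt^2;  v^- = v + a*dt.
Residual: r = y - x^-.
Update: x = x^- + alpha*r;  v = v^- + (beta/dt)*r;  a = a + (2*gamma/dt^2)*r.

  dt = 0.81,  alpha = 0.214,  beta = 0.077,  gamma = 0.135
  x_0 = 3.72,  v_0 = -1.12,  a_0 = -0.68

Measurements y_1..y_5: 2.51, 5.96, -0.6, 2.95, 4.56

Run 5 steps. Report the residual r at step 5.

resid = 3.2222

step 1: x_pred=2.5897  r=-0.0797  x^+=2.5727  v^+=-1.6784  a^+=-0.7128
step 2: x_pred=0.9793  r=4.9807  x^+=2.0452  v^+=-1.7823  a^+=1.3368
step 3: x_pred=1.0401  r=-1.6401  x^+=0.6891  v^+=-0.8554  a^+=0.6619
step 4: x_pred=0.2134  r=2.7366  x^+=0.7991  v^+=-0.0591  a^+=1.7881
step 5: x_pred=1.3378  r=3.2222  x^+=2.0273  v^+=1.6956  a^+=3.1141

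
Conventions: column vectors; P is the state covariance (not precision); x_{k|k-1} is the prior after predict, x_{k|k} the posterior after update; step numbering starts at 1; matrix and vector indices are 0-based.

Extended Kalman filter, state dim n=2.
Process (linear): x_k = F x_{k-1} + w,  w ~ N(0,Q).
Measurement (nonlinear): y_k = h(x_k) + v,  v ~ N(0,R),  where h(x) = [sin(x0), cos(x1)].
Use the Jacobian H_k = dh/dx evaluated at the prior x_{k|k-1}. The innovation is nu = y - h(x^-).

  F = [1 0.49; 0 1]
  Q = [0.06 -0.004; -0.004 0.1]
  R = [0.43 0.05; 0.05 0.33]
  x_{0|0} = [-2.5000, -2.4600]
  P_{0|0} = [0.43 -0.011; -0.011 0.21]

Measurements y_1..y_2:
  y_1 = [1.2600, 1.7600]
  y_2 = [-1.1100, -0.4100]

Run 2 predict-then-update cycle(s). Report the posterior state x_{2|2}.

x_post = [-4.1600, -1.5234]

step 1: x^-=[-3.7054, -2.4600]  P^-=[0.5296 0.0879; 0.0879 0.3100]  H_jac=[-0.8452 0.0000; 0.0000 0.6300]  S=[0.8084 0.0032; 0.0032 0.4531]  K=[-0.5543 0.1261; -0.0936 0.4318]  nu=[0.7256, 2.5366]  x^+=[-3.7876, -1.4327]  P^+=[0.2745 0.0221; 0.0221 0.2187]
step 2: x^-=[-4.4897, -1.4327]  P^-=[0.4087 0.1253; 0.1253 0.3187]  H_jac=[-0.2209 0.0000; 0.0000 0.9905]  S=[0.4499 0.0226; 0.0226 0.6427]  K=[-0.2107 0.2004; -0.0863 0.4942]  nu=[-2.0853, -0.5476]  x^+=[-4.1600, -1.5234]  P^+=[0.3648 0.0561; 0.0561 0.1603]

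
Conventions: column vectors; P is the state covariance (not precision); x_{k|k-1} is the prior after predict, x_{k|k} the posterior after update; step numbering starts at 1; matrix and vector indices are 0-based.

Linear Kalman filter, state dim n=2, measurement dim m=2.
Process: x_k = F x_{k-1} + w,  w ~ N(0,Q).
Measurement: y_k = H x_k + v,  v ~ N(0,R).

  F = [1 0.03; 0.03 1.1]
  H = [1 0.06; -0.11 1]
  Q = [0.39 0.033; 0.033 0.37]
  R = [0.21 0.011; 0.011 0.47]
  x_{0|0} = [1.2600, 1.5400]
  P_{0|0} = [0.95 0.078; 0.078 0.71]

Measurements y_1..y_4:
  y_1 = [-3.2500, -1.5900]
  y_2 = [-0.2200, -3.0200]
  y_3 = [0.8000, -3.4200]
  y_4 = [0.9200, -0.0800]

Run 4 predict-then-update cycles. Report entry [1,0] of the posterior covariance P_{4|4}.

P_post[1,0] = 0.0087

step 1: x^-=[1.3062, 1.7318]  P^-=[1.3453 0.1708; 0.1708 1.2351]  S=[1.5803 0.1068; 0.1068 1.6838]  K=[0.8606 -0.0410; 0.1066 0.7156]  nu=[-4.6601, -3.1781]  x^+=[-2.5738, -1.0393]  P^+=[0.1797 0.0099; 0.0099 0.3386]
step 2: x^-=[-2.6050, -1.2205]  P^-=[0.5706 0.0605; 0.0605 0.7805]  S=[0.7906 0.0552; 0.0552 1.2441]  K=[0.7286 -0.0341; 0.0926 0.6179]  nu=[2.4582, -2.0861]  x^+=[-0.7427, -2.2817]  P^+=[0.1521 0.0087; 0.0087 0.2924]
step 3: x^-=[-0.8111, -2.5322]  P^-=[0.5429 0.0568; 0.0568 0.7245]  S=[0.7623 0.0512; 0.0512 1.1886]  K=[0.7189 -0.0334; 0.0912 0.6004]  nu=[1.7631, -0.9770]  x^+=[0.4889, -2.9579]  P^+=[0.1501 0.0087; 0.0087 0.2841]
step 4: x^-=[0.4002, -3.2391]  P^-=[0.5409 0.0565; 0.0565 0.7145]  S=[0.7602 0.0505; 0.0505 1.1786]  K=[0.7181 -0.0333; 0.0910 0.5971]  nu=[0.7141, 3.2031]  x^+=[0.8063, -1.2616]  P^+=[0.1499 0.0087; 0.0087 0.2826]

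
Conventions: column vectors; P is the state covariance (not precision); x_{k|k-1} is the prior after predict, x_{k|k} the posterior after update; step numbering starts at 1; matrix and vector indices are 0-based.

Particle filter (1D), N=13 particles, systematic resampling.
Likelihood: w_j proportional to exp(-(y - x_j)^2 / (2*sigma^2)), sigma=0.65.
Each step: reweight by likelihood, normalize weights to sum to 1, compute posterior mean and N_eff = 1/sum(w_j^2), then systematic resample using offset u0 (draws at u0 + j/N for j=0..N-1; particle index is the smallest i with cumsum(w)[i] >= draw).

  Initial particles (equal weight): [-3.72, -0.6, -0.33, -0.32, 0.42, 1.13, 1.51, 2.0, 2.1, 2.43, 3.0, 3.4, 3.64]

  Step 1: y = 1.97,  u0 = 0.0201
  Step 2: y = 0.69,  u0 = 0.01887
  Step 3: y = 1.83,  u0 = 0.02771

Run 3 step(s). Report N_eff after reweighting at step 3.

N_eff = 12.2445

step 1: w=[0.0000, 0.0001, 0.0004, 0.0005, 0.0131, 0.0976, 0.1752, 0.2248, 0.2206, 0.1752, 0.0641, 0.0200, 0.0083]  mean=2.0093  Neff=5.7178  idx=[5, 5, 6, 6, 7, 7, 7, 8, 8, 8, 9, 9, 10]
step 2: w=[0.2463, 0.2463, 0.1397, 0.1397, 0.0406, 0.0406, 0.0406, 0.0295, 0.0295, 0.0295, 0.0086, 0.0086, 0.0006]  mean=1.4514  Neff=5.9511  idx=[0, 0, 0, 1, 1, 1, 1, 2, 3, 3, 4, 6, 8]
step 3: w=[0.0594, 0.0594, 0.0594, 0.0594, 0.0594, 0.0594, 0.0594, 0.0940, 0.0940, 0.0940, 0.1025, 0.1025, 0.0973]  mean=1.5099  Neff=12.2445  idx=[0, 1, 3, 4, 5, 6, 7, 8, 9, 10, 10, 11, 12]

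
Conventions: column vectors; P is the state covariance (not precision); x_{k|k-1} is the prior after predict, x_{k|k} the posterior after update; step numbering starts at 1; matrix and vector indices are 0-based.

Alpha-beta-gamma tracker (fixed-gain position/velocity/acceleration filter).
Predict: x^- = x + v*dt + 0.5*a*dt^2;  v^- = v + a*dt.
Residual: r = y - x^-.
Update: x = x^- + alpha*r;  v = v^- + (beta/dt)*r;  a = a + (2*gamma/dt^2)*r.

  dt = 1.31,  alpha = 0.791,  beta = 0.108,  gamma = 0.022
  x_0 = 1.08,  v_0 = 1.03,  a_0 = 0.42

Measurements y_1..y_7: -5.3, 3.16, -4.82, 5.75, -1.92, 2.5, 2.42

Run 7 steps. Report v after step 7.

v_post = 1.6302

step 1: x_pred=2.7897  r=-8.0897  x^+=-3.6093  v^+=0.9133  a^+=0.2126
step 2: x_pred=-2.2305  r=5.3905  x^+=2.0334  v^+=1.6362  a^+=0.3508
step 3: x_pred=4.4778  r=-9.2978  x^+=-2.8768  v^+=1.3292  a^+=0.1124
step 4: x_pred=-1.0391  r=6.7891  x^+=4.3311  v^+=2.0361  a^+=0.2865
step 5: x_pred=7.2442  r=-9.1642  x^+=-0.0047  v^+=1.6559  a^+=0.0515
step 6: x_pred=2.2087  r=0.2913  x^+=2.4391  v^+=1.7474  a^+=0.0590
step 7: x_pred=4.7788  r=-2.3588  x^+=2.9130  v^+=1.6302  a^+=-0.0015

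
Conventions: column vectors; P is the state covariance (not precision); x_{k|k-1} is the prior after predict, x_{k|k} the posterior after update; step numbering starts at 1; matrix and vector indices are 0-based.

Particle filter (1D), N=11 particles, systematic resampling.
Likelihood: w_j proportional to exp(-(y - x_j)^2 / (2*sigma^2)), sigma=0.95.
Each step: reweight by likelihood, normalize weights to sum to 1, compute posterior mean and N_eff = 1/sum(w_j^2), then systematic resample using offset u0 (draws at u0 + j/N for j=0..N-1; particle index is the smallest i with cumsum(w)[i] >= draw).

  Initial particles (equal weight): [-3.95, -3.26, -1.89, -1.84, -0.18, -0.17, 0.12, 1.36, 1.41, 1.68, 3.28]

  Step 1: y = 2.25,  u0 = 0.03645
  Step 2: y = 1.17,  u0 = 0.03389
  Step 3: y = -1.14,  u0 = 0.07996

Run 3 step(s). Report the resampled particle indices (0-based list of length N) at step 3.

step 1: w=[0.0000, 0.0000, 0.0000, 0.0000, 0.0132, 0.0136, 0.0282, 0.2247, 0.2357, 0.2910, 0.1936]  mean=1.7602  Neff=4.3605  idx=[6, 7, 7, 8, 8, 8, 9, 9, 9, 10, 10]
step 2: w=[0.0664, 0.1199, 0.1199, 0.1185, 0.1185, 0.1185, 0.1059, 0.1059, 0.1059, 0.0104, 0.0104]  mean=1.4370  Neff=9.1651  idx=[0, 1, 2, 3, 3, 4, 5, 6, 6, 7, 8]
step 3: w=[0.6530, 0.0493, 0.0493, 0.0429, 0.0429, 0.0429, 0.0429, 0.0192, 0.0192, 0.0192, 0.0192]  mean=0.5835  Neff=2.2724  idx=[0, 0, 0, 0, 0, 0, 0, 2, 4, 6, 10]

resampled_idx = [0, 0, 0, 0, 0, 0, 0, 2, 4, 6, 10]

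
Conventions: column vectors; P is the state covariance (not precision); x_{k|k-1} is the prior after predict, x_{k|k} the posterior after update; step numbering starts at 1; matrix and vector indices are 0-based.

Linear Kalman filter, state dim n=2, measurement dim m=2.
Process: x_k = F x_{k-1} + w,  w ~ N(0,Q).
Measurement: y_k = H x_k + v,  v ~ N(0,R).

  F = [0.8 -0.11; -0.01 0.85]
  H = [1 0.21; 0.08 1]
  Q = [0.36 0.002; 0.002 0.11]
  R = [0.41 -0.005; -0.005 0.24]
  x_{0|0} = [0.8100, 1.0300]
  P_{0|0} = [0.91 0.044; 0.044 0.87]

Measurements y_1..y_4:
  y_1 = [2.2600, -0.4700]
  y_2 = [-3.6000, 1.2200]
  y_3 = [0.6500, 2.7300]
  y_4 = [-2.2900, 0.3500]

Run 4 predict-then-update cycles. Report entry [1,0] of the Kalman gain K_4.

K[1,0] = -0.0121

step 1: x^-=[0.5347, 0.8674]  P^-=[0.9452 -0.0567; -0.0567 0.7379]  S=[1.3639 0.1680; 0.1680 0.9749]  K=[0.6966 -0.1006; -0.0210 0.7559]  nu=[1.5431, -1.3802]  x^+=[1.7486, -0.2083]  P^+=[0.2969 -0.0514; -0.0514 0.1856]
step 2: x^-=[1.4218, -0.1945]  P^-=[0.5613 -0.0527; -0.0527 0.2450]  S=[0.9600 0.0377; 0.0377 0.4802]  K=[0.5756 -0.0615; -0.0211 0.5031]  nu=[-4.9809, 1.3008]  x^+=[-1.5253, 0.5651]  P^+=[0.2441 -0.0372; -0.0372 0.1238]
step 3: x^-=[-1.2824, 0.4956]  P^-=[0.5243 -0.0369; -0.0369 0.2001]  S=[0.9276 0.0415; 0.0415 0.4376]  K=[0.5587 -0.0413; -0.0146 0.4520]  nu=[1.8283, 2.3370]  x^+=[-0.3576, 1.5251]  P^+=[0.2359 -0.0316; -0.0316 0.1111]
step 4: x^-=[-0.4538, 1.2999]  P^-=[0.5179 -0.0318; -0.0318 0.1908]  S=[0.9229 0.0442; 0.0442 0.4290]  K=[0.5555 -0.0347; -0.0121 0.4401]  nu=[-2.1092, -0.9136]  x^+=[-1.5938, 0.9234]  P^+=[0.2342 -0.0299; -0.0299 0.1081]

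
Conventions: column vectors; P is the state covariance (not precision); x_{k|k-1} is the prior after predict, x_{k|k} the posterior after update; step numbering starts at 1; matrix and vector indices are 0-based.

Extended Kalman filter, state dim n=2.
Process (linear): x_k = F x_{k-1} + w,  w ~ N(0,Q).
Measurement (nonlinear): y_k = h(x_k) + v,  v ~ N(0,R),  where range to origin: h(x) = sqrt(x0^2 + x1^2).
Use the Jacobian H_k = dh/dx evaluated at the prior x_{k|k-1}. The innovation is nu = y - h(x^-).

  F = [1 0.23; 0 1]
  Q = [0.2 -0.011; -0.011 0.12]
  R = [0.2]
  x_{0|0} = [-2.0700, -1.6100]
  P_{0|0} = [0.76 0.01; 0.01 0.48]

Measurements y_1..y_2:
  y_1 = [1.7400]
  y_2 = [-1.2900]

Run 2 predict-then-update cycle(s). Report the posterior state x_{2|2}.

x_post = [0.0470, 0.0889]

step 1: x^-=[-2.4403, -1.6100]  P^-=[0.9900 0.1094; 0.1094 0.6000]  H_jac=[-0.8347 -0.5507]  S=[1.1723]  K=[-0.7563; -0.3598]  nu=[-1.1836]  x^+=[-1.5452, -1.1842]  P^+=[0.3195 -0.2096; -0.2096 0.4483]
step 2: x^-=[-1.8176, -1.1842]  P^-=[0.4468 -0.1175; -0.1175 0.5683]  H_jac=[-0.8379 -0.5459]  S=[0.5756]  K=[-0.5390; -0.3680]  nu=[-3.4593]  x^+=[0.0470, 0.0889]  P^+=[0.2796 -0.2316; -0.2316 0.4903]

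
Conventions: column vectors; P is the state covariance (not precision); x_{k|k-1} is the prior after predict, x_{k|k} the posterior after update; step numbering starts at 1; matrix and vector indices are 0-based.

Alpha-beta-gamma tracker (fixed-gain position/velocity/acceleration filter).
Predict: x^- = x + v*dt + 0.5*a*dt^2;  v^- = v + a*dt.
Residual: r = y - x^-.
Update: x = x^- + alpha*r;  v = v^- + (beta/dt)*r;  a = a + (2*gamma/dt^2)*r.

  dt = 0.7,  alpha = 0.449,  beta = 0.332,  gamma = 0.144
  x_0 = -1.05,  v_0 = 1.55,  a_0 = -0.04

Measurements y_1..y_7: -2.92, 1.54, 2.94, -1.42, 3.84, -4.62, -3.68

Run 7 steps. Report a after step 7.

step 1: x_pred=0.0252  r=-2.9452  x^+=-1.2972  v^+=0.1251  a^+=-1.7711
step 2: x_pred=-1.6435  r=3.1835  x^+=-0.2141  v^+=0.3953  a^+=0.1001
step 3: x_pred=0.0871  r=2.8529  x^+=1.3681  v^+=1.8184  a^+=1.7769
step 4: x_pred=3.0763  r=-4.4963  x^+=1.0575  v^+=0.9297  a^+=-0.8658
step 5: x_pred=1.4961  r=2.3439  x^+=2.5485  v^+=1.4353  a^+=0.5118
step 6: x_pred=3.6786  r=-8.2986  x^+=-0.0475  v^+=-2.1424  a^+=-4.3658
step 7: x_pred=-2.6167  r=-1.0633  x^+=-3.0941  v^+=-5.7027  a^+=-4.9907

a_post = -4.9907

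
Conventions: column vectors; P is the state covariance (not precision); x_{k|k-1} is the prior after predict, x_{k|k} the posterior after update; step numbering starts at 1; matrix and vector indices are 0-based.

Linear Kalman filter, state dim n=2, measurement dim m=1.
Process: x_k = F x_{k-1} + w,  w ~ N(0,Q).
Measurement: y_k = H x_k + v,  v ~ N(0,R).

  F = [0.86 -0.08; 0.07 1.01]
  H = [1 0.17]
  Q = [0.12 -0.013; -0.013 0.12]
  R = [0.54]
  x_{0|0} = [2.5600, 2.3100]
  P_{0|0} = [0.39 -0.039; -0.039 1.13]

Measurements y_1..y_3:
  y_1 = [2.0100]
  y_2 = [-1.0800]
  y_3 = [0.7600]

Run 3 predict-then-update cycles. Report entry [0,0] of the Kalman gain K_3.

step 1: x^-=[2.0168, 2.5123]  P^-=[0.4210 -0.1145; -0.1145 1.2691]  S=[0.9588]  K=[0.4188; 0.1056]  nu=[-0.4339]  x^+=[1.8351, 2.4665]  P^+=[0.2528 -0.1569; -0.1569 1.2584]
step 2: x^-=[1.3808, 2.6196]  P^-=[0.3366 -0.2349; -0.2349 1.3828]  S=[0.8368]  K=[0.3546; 0.0002]  nu=[-2.9062]  x^+=[0.3503, 2.6189]  P^+=[0.2314 -0.2349; -0.2349 1.3828]
step 3: x^-=[0.0917, 2.6696]  P^-=[0.3323 -0.3135; -0.3135 1.4985]  S=[0.8090]  K=[0.3449; -0.0727]  nu=[0.2144]  x^+=[0.1657, 2.6540]  P^+=[0.2361 -0.2933; -0.2933 1.4942]

K[0,0] = 0.3449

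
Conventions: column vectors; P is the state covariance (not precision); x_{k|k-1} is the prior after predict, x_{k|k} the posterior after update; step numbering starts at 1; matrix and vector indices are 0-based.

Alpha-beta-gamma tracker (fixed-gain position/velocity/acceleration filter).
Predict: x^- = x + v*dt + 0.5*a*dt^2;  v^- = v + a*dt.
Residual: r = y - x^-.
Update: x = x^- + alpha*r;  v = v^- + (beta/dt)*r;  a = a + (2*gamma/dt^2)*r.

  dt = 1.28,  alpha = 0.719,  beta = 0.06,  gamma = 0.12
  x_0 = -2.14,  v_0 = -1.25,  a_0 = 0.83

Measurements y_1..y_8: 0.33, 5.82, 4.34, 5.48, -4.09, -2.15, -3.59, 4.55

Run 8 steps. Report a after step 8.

a_post = -2.2218

step 1: x_pred=-3.0601  r=3.3901  x^+=-0.6226  v^+=-0.0287  a^+=1.3266
step 2: x_pred=0.4274  r=5.3926  x^+=4.3047  v^+=1.9221  a^+=2.1165
step 3: x_pred=8.4989  r=-4.1589  x^+=5.5086  v^+=4.4363  a^+=1.5073
step 4: x_pred=12.4219  r=-6.9419  x^+=7.4307  v^+=6.0403  a^+=0.4904
step 5: x_pred=15.5640  r=-19.6540  x^+=1.4328  v^+=5.7468  a^+=-2.3886
step 6: x_pred=6.8319  r=-8.9819  x^+=0.3739  v^+=2.2684  a^+=-3.7043
step 7: x_pred=0.2429  r=-3.8329  x^+=-2.5130  v^+=-2.6528  a^+=-4.2657
step 8: x_pred=-9.4030  r=13.9530  x^+=0.6292  v^+=-7.4589  a^+=-2.2218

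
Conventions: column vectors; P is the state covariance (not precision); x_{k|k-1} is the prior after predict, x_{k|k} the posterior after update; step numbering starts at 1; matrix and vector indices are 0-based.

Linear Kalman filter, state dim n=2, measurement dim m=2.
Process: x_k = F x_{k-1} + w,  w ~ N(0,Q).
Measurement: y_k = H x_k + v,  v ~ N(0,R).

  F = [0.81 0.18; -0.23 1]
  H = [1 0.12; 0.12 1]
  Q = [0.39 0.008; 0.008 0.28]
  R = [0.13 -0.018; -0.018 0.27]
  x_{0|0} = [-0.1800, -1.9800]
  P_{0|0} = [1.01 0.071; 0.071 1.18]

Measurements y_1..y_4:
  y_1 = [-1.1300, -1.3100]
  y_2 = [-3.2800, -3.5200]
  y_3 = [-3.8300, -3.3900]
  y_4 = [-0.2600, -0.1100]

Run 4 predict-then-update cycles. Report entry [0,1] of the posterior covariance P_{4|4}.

step 1: x^-=[-0.5022, -1.9386]  P^-=[1.1116 0.0868; 0.0868 1.4808]  S=[1.2838 0.3811; 0.3811 1.7876]  K=[0.8940 -0.0674; -0.0444 0.8437]  nu=[-0.3952, 0.6889]  x^+=[-0.9019, -1.3399]  P^+=[0.1233 -0.0491; -0.0491 0.2345]
step 2: x^-=[-0.9718, -1.1324]  P^-=[0.4642 -0.0105; -0.0105 0.5436]  S=[0.5995 0.0923; 0.0923 0.8178]  K=[0.7772 -0.0324; -0.0110 0.6644]  nu=[-2.1724, -2.2710]  x^+=[-2.5864, -2.6175]  P^+=[0.1059 -0.0355; -0.0355 0.1838]
step 3: x^-=[-2.5662, -2.0226]  P^-=[0.4551 -0.0059; -0.0059 0.4858]  S=[0.5907 0.0889; 0.0889 0.7609]  K=[0.7732 -0.0263; -0.0074 0.6383]  nu=[-1.0211, -1.0595]  x^+=[-3.3278, -2.6913]  P^+=[0.1050 -0.0336; -0.0336 0.1765]
step 4: x^-=[-3.1800, -1.9259]  P^-=[0.4548 -0.0056; -0.0056 0.4775]  S=[0.5903 0.0882; 0.0882 0.7527]  K=[0.7731 -0.0255; -0.0072 0.6344]  nu=[3.1511, 2.1975]  x^+=[-0.8000, -0.5547]  P^+=[0.1050 -0.0334; -0.0334 0.1754]

P_post[0,1] = -0.0334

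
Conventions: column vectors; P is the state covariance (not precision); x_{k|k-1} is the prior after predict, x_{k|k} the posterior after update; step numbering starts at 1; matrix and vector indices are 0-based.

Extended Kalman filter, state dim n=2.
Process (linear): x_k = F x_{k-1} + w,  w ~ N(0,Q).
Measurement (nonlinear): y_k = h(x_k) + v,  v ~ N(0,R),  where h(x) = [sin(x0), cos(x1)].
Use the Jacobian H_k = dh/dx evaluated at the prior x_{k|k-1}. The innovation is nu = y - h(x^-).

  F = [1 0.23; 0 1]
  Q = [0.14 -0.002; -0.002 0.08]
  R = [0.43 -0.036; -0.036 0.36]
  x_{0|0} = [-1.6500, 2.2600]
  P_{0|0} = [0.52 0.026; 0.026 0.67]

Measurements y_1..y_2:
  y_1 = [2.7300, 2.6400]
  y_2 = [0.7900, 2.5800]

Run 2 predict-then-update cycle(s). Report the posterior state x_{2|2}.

x_post = [0.7671, 0.0976]

step 1: x^-=[-1.1302, 2.2600]  P^-=[0.7074 0.1781; 0.1781 0.7500]  H_jac=[0.4265 0.0000; 0.0000 -0.7718]  S=[0.5587 -0.0946; -0.0946 0.8067]  K=[0.5215 -0.1092; 0.0147 -0.7158]  nu=[3.6345, 3.2759]  x^+=[0.4075, -0.0313]  P^+=[0.5351 0.0753; 0.0753 0.3346]
step 2: x^-=[0.4003, -0.0313]  P^-=[0.7274 0.1502; 0.1502 0.4146]  H_jac=[0.9209 0.0000; 0.0000 0.0313]  S=[1.0469 -0.0317; -0.0317 0.3604]  K=[0.6420 0.0695; 0.1336 0.0477]  nu=[0.4003, 1.5805]  x^+=[0.7671, 0.0976]  P^+=[0.2970 0.0605; 0.0605 0.3955]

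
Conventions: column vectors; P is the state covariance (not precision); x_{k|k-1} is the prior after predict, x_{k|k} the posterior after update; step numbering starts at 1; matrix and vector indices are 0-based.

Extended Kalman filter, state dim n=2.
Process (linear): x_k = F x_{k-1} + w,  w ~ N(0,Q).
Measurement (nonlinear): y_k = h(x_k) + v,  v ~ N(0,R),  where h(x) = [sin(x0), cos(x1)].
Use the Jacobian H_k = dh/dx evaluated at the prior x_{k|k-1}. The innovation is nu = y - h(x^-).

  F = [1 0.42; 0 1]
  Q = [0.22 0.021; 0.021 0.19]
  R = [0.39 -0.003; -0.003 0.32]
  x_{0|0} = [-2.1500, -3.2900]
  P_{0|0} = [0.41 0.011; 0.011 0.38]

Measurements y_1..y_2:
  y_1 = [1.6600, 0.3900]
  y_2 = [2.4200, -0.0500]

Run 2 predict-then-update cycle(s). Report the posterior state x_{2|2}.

step 1: x^-=[-3.5318, -3.2900]  P^-=[0.7063 0.1916; 0.1916 0.5700]  H_jac=[-0.9248 0.0000; 0.0000 -0.1479]  S=[0.9941 0.0232; 0.0232 0.3325]  K=[-0.6561 -0.0394; -0.1726 -0.2415]  nu=[1.2796, 1.3790]  x^+=[-4.4258, -3.8439]  P^+=[0.2766 0.0720; 0.0720 0.5191]
step 2: x^-=[-6.0402, -3.8439]  P^-=[0.6486 0.3110; 0.3110 0.7091]  H_jac=[0.9706 0.0000; 0.0000 -0.6460]  S=[1.0011 -0.1980; -0.1980 0.6159]  K=[0.6027 -0.1324; 0.1649 -0.6907]  nu=[2.1794, 0.7134]  x^+=[-4.8212, -3.9771]  P^+=[0.2426 0.0684; 0.0684 0.3429]

x_post = [-4.8212, -3.9771]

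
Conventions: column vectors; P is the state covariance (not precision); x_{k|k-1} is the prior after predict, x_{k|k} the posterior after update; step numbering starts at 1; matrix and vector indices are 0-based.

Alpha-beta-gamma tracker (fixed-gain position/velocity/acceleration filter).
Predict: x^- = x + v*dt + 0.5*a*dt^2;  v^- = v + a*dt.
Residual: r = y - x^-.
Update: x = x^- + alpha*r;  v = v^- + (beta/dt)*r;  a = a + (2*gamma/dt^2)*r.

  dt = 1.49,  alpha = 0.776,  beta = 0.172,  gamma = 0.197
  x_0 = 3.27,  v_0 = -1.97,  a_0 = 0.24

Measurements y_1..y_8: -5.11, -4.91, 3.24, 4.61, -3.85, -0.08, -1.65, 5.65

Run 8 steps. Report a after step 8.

step 1: x_pred=0.6011  r=-5.7111  x^+=-3.8307  v^+=-2.2717  a^+=-0.7735
step 2: x_pred=-8.0742  r=3.1642  x^+=-5.6188  v^+=-3.0590  a^+=-0.2120
step 3: x_pred=-10.4120  r=13.6520  x^+=0.1819  v^+=-1.7989  a^+=2.2108
step 4: x_pred=-0.0444  r=4.6544  x^+=3.5674  v^+=2.0324  a^+=3.0368
step 5: x_pred=9.9668  r=-13.8168  x^+=-0.7550  v^+=4.9624  a^+=0.5848
step 6: x_pred=7.2880  r=-7.3680  x^+=1.5704  v^+=4.9831  a^+=-0.7228
step 7: x_pred=8.1929  r=-9.8429  x^+=0.5548  v^+=2.7699  a^+=-2.4696
step 8: x_pred=1.9405  r=3.7095  x^+=4.8191  v^+=-0.4817  a^+=-1.8113

a_post = -1.8113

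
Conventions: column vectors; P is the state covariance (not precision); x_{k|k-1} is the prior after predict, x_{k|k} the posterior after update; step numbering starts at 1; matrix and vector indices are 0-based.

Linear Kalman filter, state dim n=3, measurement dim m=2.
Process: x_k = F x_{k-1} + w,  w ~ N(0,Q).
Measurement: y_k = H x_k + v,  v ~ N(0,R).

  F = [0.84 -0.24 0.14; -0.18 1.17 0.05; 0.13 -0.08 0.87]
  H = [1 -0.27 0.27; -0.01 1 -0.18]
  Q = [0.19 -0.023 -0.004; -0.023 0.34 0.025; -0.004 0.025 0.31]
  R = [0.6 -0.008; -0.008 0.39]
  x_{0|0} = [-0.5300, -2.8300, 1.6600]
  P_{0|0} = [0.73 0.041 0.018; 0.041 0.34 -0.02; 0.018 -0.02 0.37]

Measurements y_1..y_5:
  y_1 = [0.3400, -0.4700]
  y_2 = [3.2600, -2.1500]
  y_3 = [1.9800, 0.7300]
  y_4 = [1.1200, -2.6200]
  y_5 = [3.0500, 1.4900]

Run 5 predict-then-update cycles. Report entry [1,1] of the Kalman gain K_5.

step 1: x^-=[0.4664, -3.1327, 1.6017]  P^-=[0.7210 -0.1869 0.1412; -0.1869 0.8101 -0.0240; 0.1412 -0.0240 0.6106]  S=[1.6052 -0.4845; -0.4845 1.2328]  K=[0.5112 0.0228; -0.0646 0.6367; 0.1833 -0.0377]  nu=[-1.4047, 2.9557]  x^+=[-0.1843, -1.1600, 1.2328]  P^+=[0.3121 0.0051 -0.0155; 0.0051 0.2637 0.0823; -0.0155 0.0823 0.5482]
step 2: x^-=[0.2962, -1.2624, 1.1414]  P^-=[0.4249 -0.1229 0.0717; -0.1229 0.7202 0.1035; 0.0717 0.1035 0.7168]  S=[1.2197 -0.3449; -0.3449 1.0990]  K=[0.3900 -0.0050; -0.0619 0.6201; 0.2061 0.0408]  nu=[2.3148, -0.6792]  x^+=[1.2025, -1.8269, 1.5907]  P^+=[0.2380 -0.0065 -0.0210; -0.0065 0.2665 0.1345; -0.0210 0.1345 0.6690]
step 3: x^-=[1.6712, -2.2744, 1.6864]  P^-=[0.3750 -0.1157 0.0639; -0.1157 0.7330 0.1620; 0.0639 0.1620 0.7987]  S=[1.1601 -0.3246; -0.3246 1.0931]  K=[0.3616 -0.0124; -0.0569 0.6280; 0.2266 0.0834]  nu=[-0.7607, 3.3247]  x^+=[1.3548, -0.1431, 1.7912]  P^+=[0.2202 -0.0094 -0.0211; -0.0094 0.2749 0.1644; -0.0211 0.1644 0.7438]
step 4: x^-=[1.4232, -0.3218, 1.7459]  P^-=[0.3636 -0.1133 0.0648; -0.1133 0.7488 0.1948; 0.0648 0.1948 0.8510]  S=[1.1480 -0.3186; -0.3186 1.0988]  K=[0.3547 -0.0142; -0.0527 0.6353; 0.2405 0.1070]  nu=[-0.8614, -1.9697]  x^+=[1.1456, -1.5278, 1.3280]  P^+=[0.2157 -0.0099 -0.0204; -0.0099 0.2808 0.1815; -0.0204 0.1815 0.7884]
step 5: x^-=[1.5149, -1.9274, 1.4265]  P^-=[0.3608 -0.1119 0.0667; -0.1119 0.7591 0.2134; 0.0667 0.2134 0.8825]  S=[1.1459 -0.3158; -0.3158 1.1034]  K=[0.3530 -0.0145; -0.0498 0.6399; 0.2490 0.1201]  nu=[0.6295, 3.6893]  x^+=[1.6836, 0.4021, 2.0265]  P^+=[0.2146 -0.0099 -0.0198; -0.0099 0.2843 0.1913; -0.0198 0.1913 0.8144]

K[1,1] = 0.6399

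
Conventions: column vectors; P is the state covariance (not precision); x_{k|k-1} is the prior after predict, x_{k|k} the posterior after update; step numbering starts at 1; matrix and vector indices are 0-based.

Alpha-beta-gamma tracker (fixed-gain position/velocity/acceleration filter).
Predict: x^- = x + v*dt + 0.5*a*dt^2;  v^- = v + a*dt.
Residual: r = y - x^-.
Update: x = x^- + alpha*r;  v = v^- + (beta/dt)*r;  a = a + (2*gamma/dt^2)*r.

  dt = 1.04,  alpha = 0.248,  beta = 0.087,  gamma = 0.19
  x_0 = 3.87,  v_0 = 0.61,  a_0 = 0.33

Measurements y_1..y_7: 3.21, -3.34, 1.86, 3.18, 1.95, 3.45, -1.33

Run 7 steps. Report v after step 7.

step 1: x_pred=4.6829  r=-1.4729  x^+=4.3176  v^+=0.8300  a^+=-0.1875
step 2: x_pred=5.0794  r=-8.4194  x^+=2.9914  v^+=-0.0693  a^+=-3.1455
step 3: x_pred=1.2183  r=0.6417  x^+=1.3774  v^+=-3.2869  a^+=-2.9200
step 4: x_pred=-3.6201  r=6.8001  x^+=-1.9337  v^+=-5.7548  a^+=-0.5309
step 5: x_pred=-8.2058  r=10.1558  x^+=-5.6872  v^+=-5.4574  a^+=3.0371
step 6: x_pred=-9.7204  r=13.1704  x^+=-6.4541  v^+=-1.1970  a^+=7.6643
step 7: x_pred=-3.5542  r=2.2242  x^+=-3.0026  v^+=6.9599  a^+=8.4457

v_post = 6.9599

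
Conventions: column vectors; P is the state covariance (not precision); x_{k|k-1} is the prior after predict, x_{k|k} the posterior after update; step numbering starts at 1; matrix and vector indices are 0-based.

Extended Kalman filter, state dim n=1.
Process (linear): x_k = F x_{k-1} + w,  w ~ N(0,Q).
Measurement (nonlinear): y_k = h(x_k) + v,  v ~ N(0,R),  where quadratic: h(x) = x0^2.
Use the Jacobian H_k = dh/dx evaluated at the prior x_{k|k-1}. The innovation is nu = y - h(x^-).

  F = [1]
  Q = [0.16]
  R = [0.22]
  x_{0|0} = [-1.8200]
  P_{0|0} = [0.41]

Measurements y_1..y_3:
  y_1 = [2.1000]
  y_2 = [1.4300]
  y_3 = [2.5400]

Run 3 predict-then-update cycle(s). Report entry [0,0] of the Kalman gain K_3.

step 1: x^-=[-1.8200]  P^-=[0.5700]  H_jac=[-3.6400]  S=[7.7723]  K=[-0.2669]  nu=[-1.2124]  x^+=[-1.4964]  P^+=[0.0161]
step 2: x^-=[-1.4964]  P^-=[0.1761]  H_jac=[-2.9927]  S=[1.7975]  K=[-0.2932]  nu=[-0.8091]  x^+=[-1.2591]  P^+=[0.0216]
step 3: x^-=[-1.2591]  P^-=[0.1816]  H_jac=[-2.5182]  S=[1.3713]  K=[-0.3334]  nu=[0.9547]  x^+=[-1.5774]  P^+=[0.0291]

K[0,0] = -0.3334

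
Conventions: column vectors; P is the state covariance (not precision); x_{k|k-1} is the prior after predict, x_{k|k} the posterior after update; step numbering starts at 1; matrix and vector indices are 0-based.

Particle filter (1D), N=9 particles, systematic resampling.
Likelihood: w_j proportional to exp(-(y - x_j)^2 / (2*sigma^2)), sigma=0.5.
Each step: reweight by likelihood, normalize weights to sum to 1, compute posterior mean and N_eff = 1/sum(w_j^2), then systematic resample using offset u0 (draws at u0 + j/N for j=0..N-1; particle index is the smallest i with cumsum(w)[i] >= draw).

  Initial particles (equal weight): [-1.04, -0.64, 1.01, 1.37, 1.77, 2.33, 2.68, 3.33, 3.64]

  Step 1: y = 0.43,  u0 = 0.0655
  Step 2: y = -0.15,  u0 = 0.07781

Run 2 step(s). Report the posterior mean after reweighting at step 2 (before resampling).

post_mean = 0.0401

step 1: w=[0.0161, 0.1229, 0.6193, 0.2073, 0.0335, 0.0009, 0.0000, 0.0000, 0.0000]  mean=0.8755  Neff=2.2575  idx=[1, 2, 2, 2, 2, 2, 2, 3, 3]
step 2: w=[0.5919, 0.0649, 0.0649, 0.0649, 0.0649, 0.0649, 0.0649, 0.0094, 0.0094]  mean=0.0401  Neff=2.6609  idx=[0, 0, 0, 0, 0, 1, 3, 5, 6]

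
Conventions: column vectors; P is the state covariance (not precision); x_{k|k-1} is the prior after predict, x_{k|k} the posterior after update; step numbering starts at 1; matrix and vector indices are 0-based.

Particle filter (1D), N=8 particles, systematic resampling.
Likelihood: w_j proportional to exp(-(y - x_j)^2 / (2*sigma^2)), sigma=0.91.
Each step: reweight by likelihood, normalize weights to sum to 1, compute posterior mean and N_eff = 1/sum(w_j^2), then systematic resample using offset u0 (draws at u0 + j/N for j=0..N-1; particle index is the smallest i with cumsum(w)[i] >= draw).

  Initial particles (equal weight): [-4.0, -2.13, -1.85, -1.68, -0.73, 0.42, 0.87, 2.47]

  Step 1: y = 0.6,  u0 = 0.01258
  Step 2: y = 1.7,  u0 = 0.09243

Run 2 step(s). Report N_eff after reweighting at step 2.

N_eff = 5.6679

step 1: w=[0.0000, 0.0045, 0.0107, 0.0175, 0.1384, 0.3949, 0.3853, 0.0488]  mean=0.4618  Neff=3.0640  idx=[2, 4, 5, 5, 5, 6, 6, 6]
step 2: w=[0.0002, 0.0091, 0.1191, 0.1191, 0.1191, 0.2112, 0.2112, 0.2112]  mean=0.6944  Neff=5.6679  idx=[2, 3, 4, 5, 6, 6, 7, 7]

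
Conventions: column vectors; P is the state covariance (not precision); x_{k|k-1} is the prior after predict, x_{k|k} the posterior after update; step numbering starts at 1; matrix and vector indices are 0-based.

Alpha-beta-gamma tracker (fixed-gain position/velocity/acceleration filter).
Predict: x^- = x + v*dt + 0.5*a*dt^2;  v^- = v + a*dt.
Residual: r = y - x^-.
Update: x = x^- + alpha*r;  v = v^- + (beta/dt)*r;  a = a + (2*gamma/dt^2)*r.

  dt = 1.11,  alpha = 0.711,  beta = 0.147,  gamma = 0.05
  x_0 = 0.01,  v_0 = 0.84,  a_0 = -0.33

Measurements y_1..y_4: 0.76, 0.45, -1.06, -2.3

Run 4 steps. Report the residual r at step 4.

resid = -0.7074

step 1: x_pred=0.7391  r=0.0209  x^+=0.7540  v^+=0.4765  a^+=-0.3283
step 2: x_pred=1.0806  r=-0.6306  x^+=0.6322  v^+=0.0285  a^+=-0.3795
step 3: x_pred=0.4301  r=-1.4901  x^+=-0.6294  v^+=-0.5900  a^+=-0.5004
step 4: x_pred=-1.5926  r=-0.7074  x^+=-2.0956  v^+=-1.2392  a^+=-0.5578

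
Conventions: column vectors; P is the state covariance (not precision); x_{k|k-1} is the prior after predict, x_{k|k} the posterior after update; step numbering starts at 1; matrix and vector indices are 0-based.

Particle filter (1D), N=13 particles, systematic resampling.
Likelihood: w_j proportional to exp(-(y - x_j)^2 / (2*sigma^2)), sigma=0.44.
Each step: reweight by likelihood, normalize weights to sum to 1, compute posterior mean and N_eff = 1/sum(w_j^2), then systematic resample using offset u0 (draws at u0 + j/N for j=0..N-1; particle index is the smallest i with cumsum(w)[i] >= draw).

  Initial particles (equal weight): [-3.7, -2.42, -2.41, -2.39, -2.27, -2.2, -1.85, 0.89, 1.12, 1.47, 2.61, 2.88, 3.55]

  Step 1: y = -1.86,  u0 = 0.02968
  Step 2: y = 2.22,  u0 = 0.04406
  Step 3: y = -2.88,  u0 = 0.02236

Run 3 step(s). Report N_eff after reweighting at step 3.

step 1: w=[0.0000, 0.1178, 0.1212, 0.1282, 0.1715, 0.1965, 0.2647, 0.0000, 0.0000, 0.0000, 0.0000, 0.0000, 0.0000]  mean=-2.1951  Neff=5.4611  idx=[1, 1, 2, 3, 3, 4, 4, 5, 5, 5, 6, 6, 6]
step 2: w=[0.0000, 0.0000, 0.0000, 0.0000, 0.0000, 0.0000, 0.0000, 0.0002, 0.0002, 0.0002, 0.3332, 0.3332, 0.3332]  mean=-1.8502  Neff=3.0032  idx=[10, 10, 10, 10, 11, 11, 11, 11, 11, 12, 12, 12, 12]
step 3: w=[0.0769, 0.0769, 0.0769, 0.0769, 0.0769, 0.0769, 0.0769, 0.0769, 0.0769, 0.0769, 0.0769, 0.0769, 0.0769]  mean=-1.8500  Neff=13.0000  idx=[0, 1, 2, 3, 4, 5, 6, 7, 8, 9, 10, 11, 12]

N_eff = 13.0000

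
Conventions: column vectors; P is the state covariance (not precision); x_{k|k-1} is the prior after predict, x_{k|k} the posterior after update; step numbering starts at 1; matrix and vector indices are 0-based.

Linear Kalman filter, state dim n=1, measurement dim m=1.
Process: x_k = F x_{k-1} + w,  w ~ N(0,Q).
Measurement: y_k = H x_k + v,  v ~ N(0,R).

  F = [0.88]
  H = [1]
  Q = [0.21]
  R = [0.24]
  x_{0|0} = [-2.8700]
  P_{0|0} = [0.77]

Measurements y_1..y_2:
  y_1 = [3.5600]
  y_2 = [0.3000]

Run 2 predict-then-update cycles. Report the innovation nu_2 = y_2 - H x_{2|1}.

step 1: x^-=[-2.5256]  P^-=[0.8063]  S=[1.0463]  K=[0.7706]  nu=[6.0856]  x^+=[2.1641]  P^+=[0.1849]
step 2: x^-=[1.9044]  P^-=[0.3532]  S=[0.5932]  K=[0.5954]  nu=[-1.6044]  x^+=[0.9491]  P^+=[0.1429]

innov = [-1.6044]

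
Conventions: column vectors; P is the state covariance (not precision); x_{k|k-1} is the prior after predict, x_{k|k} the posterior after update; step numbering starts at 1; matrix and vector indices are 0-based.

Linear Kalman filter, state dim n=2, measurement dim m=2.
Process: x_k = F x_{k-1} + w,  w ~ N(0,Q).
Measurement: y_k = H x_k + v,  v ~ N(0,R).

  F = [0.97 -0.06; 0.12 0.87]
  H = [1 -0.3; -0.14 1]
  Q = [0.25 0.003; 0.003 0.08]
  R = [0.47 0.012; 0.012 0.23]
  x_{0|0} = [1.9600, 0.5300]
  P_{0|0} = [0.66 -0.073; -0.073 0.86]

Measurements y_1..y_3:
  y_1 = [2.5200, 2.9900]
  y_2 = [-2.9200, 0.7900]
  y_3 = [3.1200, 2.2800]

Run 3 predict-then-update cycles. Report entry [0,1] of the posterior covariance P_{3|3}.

P_post[0,1] = 0.0569

step 1: x^-=[1.8694, 0.6963]  P^-=[0.8826 -0.0261; -0.0261 0.7252]  S=[1.4335 -0.3564; -0.3564 0.9798]  K=[0.6411 0.0804; 0.0164 0.7498]  nu=[0.8595, 2.5554]  x^+=[2.6259, 2.6265]  P^+=[0.3237 0.0715; 0.0715 0.1827]
step 2: x^-=[2.3895, 2.6002]  P^-=[0.5469 0.0910; 0.0910 0.2379]  S=[0.9838 -0.0411; -0.0411 0.4531]  K=[0.5316 0.0800; 0.0409 0.5005]  nu=[-4.5294, -1.4757]  x^+=[-0.1364, 1.6764]  P^+=[0.2696 0.0625; 0.0625 0.1244]
step 3: x^-=[-0.2329, 1.4421]  P^-=[0.4968 0.0802; 0.0802 0.1911]  S=[0.9359 -0.0313; -0.0313 0.4084]  K=[0.5073 0.0650; 0.0393 0.4434]  nu=[3.7855, 0.8053]  x^+=[1.7399, 1.9479]  P^+=[0.2563 0.0569; 0.0569 0.1104]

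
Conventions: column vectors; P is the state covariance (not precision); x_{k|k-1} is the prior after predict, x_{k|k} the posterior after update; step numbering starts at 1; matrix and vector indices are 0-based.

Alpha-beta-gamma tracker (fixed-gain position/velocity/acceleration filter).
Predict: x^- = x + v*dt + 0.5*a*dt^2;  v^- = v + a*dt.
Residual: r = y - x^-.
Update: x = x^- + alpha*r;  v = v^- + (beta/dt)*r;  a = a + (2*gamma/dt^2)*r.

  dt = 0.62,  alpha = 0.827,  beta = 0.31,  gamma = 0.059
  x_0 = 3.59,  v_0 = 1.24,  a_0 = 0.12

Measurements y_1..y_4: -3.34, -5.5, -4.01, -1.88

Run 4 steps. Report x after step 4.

step 1: x_pred=4.3819  r=-7.7219  x^+=-2.0041  v^+=-2.5465  a^+=-2.2504
step 2: x_pred=-4.0155  r=-1.4845  x^+=-5.2432  v^+=-4.6840  a^+=-2.7061
step 3: x_pred=-8.6674  r=4.6574  x^+=-4.8157  v^+=-4.0331  a^+=-1.2764
step 4: x_pred=-7.5616  r=5.6816  x^+=-2.8629  v^+=-1.9837  a^+=0.4677

x_post = -2.8629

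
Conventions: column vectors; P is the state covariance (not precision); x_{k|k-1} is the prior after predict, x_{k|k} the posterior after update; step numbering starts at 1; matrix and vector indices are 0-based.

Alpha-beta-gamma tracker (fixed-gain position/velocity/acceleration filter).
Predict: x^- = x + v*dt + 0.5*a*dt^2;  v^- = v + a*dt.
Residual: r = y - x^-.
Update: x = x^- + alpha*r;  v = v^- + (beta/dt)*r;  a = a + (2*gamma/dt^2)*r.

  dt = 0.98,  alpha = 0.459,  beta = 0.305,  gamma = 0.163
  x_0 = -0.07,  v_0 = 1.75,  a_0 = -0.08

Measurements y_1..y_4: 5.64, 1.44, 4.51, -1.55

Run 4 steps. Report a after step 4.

step 1: x_pred=1.6066  r=4.0334  x^+=3.4579  v^+=2.9269  a^+=1.2891
step 2: x_pred=6.9453  r=-5.5053  x^+=4.4184  v^+=2.4768  a^+=-0.5796
step 3: x_pred=6.5673  r=-2.0573  x^+=5.6230  v^+=1.2685  a^+=-1.2780
step 4: x_pred=6.2525  r=-7.8025  x^+=2.6711  v^+=-2.4122  a^+=-3.9265

a_post = -3.9265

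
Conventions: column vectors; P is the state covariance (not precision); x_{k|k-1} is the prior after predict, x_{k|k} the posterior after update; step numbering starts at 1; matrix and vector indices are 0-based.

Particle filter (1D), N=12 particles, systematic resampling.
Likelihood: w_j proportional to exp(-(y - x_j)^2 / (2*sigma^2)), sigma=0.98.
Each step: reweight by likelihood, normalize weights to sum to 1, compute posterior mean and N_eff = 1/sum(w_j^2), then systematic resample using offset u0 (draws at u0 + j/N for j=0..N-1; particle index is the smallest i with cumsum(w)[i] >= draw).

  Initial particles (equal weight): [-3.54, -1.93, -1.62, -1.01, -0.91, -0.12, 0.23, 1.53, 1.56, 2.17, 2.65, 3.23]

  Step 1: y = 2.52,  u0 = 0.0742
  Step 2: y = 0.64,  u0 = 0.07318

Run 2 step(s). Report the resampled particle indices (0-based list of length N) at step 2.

step 1: w=[0.0000, 0.0000, 0.0000, 0.0004, 0.0005, 0.0066, 0.0162, 0.1496, 0.1542, 0.2338, 0.2470, 0.1916]  mean=2.2522  Neff=5.0294  idx=[7, 7, 8, 8, 9, 9, 10, 10, 10, 11, 11, 11]
step 2: w=[0.1809, 0.1809, 0.1759, 0.1759, 0.0808, 0.0808, 0.0333, 0.0333, 0.0333, 0.0083, 0.0083, 0.0083]  mean=1.7984  Neff=6.9502  idx=[0, 0, 1, 1, 2, 2, 3, 3, 4, 5, 6, 10]

resampled_idx = [0, 0, 1, 1, 2, 2, 3, 3, 4, 5, 6, 10]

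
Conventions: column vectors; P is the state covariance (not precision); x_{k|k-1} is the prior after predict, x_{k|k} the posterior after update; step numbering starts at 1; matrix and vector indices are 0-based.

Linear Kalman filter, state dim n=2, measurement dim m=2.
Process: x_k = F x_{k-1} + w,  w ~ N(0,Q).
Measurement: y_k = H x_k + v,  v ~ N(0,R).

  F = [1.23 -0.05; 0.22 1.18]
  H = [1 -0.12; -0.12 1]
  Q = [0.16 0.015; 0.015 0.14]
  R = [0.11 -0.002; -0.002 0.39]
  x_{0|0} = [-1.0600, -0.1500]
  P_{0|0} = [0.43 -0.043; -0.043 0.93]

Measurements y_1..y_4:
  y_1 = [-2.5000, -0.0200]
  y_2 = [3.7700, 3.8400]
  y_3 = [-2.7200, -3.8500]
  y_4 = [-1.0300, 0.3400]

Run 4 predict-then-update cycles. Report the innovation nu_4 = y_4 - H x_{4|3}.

step 1: x^-=[-1.2963, -0.4102]  P^-=[0.8182 0.0146; 0.0146 1.4334]  S=[0.9453 -0.2574; -0.2574 1.8317]  K=[0.8851 0.0787; 0.0481 0.7884]  nu=[-1.2529, 0.2346]  x^+=[-2.3868, -0.2855]  P^+=[0.1021 0.0412; 0.0412 0.3123]
step 2: x^-=[-2.9215, -0.8620]  P^-=[0.3102 0.0835; 0.0835 0.6012]  S=[0.4089 -0.0266; -0.0266 0.9756]  K=[0.7387 0.0676; 0.0675 0.6078]  nu=[6.5880, 4.3514]  x^+=[2.2395, 2.2273]  P^+=[0.0853 0.0351; 0.0351 0.2411]
step 3: x^-=[2.6432, 3.1208]  P^-=[0.2854 0.0745; 0.0745 0.4981]  S=[0.3847 -0.0205; -0.0205 0.8743]  K=[0.7220 0.0629; 0.0681 0.5611]  nu=[-4.9887, -6.6537]  x^+=[-1.3772, -0.9520]  P^+=[0.0833 0.0331; 0.0331 0.2227]
step 4: x^-=[-1.6464, -1.4263]  P^-=[0.2825 0.0721; 0.0721 0.4712]  S=[0.3819 -0.0194; -0.0194 0.8480]  K=[0.7200 0.0614; 0.0683 0.5471]  nu=[0.4452, 1.5687]  x^+=[-1.2295, -0.5377]  P^+=[0.0830 0.0325; 0.0325 0.2171]

innov = [0.4452, 1.5687]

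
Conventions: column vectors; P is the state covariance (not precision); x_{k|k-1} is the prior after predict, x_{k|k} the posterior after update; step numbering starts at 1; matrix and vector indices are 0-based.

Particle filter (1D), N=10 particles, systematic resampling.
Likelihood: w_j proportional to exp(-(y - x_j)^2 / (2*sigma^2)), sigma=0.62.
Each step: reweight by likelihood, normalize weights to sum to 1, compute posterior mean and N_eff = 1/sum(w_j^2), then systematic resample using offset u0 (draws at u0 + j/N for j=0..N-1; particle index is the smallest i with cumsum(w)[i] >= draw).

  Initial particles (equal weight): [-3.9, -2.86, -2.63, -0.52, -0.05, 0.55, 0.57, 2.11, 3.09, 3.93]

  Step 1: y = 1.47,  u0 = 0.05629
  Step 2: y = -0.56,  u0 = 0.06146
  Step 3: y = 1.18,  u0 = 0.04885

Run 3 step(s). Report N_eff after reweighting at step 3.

N_eff = 9.9975

step 1: w=[0.0000, 0.0000, 0.0000, 0.0043, 0.0365, 0.2451, 0.2570, 0.4326, 0.0243, 0.0003]  mean=1.2661  Neff=3.1726  idx=[5, 5, 5, 6, 6, 7, 7, 7, 7, 7]
step 2: w=[0.2045, 0.2045, 0.2045, 0.1930, 0.1930, 0.0001, 0.0001, 0.0001, 0.0001, 0.0001]  mean=0.5585  Neff=5.0007  idx=[0, 0, 1, 1, 2, 2, 3, 3, 4, 4]
step 3: w=[0.0987, 0.0987, 0.0987, 0.0987, 0.0987, 0.0987, 0.1019, 0.1019, 0.1019, 0.1019]  mean=0.5582  Neff=9.9975  idx=[0, 1, 2, 3, 4, 5, 6, 7, 8, 9]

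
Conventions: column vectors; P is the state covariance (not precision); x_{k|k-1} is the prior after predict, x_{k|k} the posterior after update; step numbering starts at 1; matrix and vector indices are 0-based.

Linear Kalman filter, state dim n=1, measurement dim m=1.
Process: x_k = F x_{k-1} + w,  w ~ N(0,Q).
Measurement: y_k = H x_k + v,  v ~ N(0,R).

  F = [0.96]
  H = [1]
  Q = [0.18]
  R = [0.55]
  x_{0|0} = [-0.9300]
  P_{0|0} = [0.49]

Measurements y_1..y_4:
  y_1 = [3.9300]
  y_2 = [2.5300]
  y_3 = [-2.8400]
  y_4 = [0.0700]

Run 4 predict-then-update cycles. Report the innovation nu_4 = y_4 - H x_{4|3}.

innov = [0.1587]

step 1: x^-=[-0.8928]  P^-=[0.6316]  S=[1.1816]  K=[0.5345]  nu=[4.8228]  x^+=[1.6851]  P^+=[0.2940]
step 2: x^-=[1.6177]  P^-=[0.4509]  S=[1.0009]  K=[0.4505]  nu=[0.9123]  x^+=[2.0287]  P^+=[0.2478]
step 3: x^-=[1.9476]  P^-=[0.4084]  S=[0.9584]  K=[0.4261]  nu=[-4.7876]  x^+=[-0.0924]  P^+=[0.2344]
step 4: x^-=[-0.0887]  P^-=[0.3960]  S=[0.9460]  K=[0.4186]  nu=[0.1587]  x^+=[-0.0223]  P^+=[0.2302]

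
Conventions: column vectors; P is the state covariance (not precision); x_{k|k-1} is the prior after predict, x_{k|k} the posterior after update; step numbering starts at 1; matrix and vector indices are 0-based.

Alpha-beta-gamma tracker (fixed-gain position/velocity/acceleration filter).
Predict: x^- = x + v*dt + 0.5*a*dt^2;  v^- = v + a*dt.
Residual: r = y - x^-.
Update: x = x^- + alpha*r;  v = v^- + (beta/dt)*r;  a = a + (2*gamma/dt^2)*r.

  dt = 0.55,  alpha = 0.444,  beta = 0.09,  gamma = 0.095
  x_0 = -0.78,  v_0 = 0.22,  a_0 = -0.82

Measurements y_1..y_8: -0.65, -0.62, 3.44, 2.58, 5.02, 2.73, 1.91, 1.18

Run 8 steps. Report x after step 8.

step 1: x_pred=-0.7830  r=0.1330  x^+=-0.7240  v^+=-0.2092  a^+=-0.7364
step 2: x_pred=-0.9504  r=0.3304  x^+=-0.8037  v^+=-0.5602  a^+=-0.5289
step 3: x_pred=-1.1918  r=4.6318  x^+=0.8647  v^+=-0.0932  a^+=2.3803
step 4: x_pred=1.1735  r=1.4065  x^+=1.7980  v^+=1.4462  a^+=3.2638
step 5: x_pred=3.0870  r=1.9330  x^+=3.9453  v^+=3.5576  a^+=4.4779
step 6: x_pred=6.5792  r=-3.8492  x^+=4.8702  v^+=5.3905  a^+=2.0602
step 7: x_pred=8.1465  r=-6.2365  x^+=5.3775  v^+=5.5031  a^+=-1.8570
step 8: x_pred=8.1234  r=-6.9434  x^+=5.0405  v^+=3.3456  a^+=-6.2181

x_post = 5.0405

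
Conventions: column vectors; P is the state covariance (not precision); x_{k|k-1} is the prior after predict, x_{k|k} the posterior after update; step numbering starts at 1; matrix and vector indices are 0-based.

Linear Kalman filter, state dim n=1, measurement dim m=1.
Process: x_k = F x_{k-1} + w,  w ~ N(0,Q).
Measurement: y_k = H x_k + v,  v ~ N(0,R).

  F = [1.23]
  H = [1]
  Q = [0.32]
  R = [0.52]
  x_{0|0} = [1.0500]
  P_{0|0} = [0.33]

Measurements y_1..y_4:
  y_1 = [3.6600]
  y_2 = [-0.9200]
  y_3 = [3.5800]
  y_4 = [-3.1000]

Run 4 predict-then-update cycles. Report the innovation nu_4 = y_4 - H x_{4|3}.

innov = [-6.2240]

step 1: x^-=[1.2915]  P^-=[0.8193]  S=[1.3393]  K=[0.6117]  nu=[2.3685]  x^+=[2.7404]  P^+=[0.3181]
step 2: x^-=[3.3707]  P^-=[0.8012]  S=[1.3212]  K=[0.6064]  nu=[-4.2907]  x^+=[0.7687]  P^+=[0.3153]
step 3: x^-=[0.9455]  P^-=[0.7971]  S=[1.3171]  K=[0.6052]  nu=[2.6345]  x^+=[2.5399]  P^+=[0.3147]
step 4: x^-=[3.1240]  P^-=[0.7961]  S=[1.3161]  K=[0.6049]  nu=[-6.2240]  x^+=[-0.6409]  P^+=[0.3145]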